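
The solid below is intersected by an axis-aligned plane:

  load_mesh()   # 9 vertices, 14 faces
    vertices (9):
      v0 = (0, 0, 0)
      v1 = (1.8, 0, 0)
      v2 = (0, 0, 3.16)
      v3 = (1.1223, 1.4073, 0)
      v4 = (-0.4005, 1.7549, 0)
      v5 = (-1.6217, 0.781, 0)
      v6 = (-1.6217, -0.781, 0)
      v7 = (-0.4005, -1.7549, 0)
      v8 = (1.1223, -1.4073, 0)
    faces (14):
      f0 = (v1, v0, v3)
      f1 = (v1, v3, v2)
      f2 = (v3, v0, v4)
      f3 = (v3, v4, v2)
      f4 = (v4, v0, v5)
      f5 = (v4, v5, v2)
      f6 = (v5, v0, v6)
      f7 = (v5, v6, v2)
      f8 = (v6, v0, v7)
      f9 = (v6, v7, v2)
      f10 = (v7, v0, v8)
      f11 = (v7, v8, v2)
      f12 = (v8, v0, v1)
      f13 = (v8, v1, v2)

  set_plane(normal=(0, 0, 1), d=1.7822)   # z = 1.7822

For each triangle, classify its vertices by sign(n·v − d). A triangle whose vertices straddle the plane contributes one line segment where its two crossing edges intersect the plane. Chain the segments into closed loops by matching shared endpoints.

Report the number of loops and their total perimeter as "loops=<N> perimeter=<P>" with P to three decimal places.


Straddling triangles (7 of 14):
  (v1,v3,v2) [--+] → (0.489337, 0.613601, 1.7822)–(0.784823, 0, 1.7822)  len=0.6810
  (v3,v4,v2) [--+] → (-0.174623, 0.765159, 1.7822)–(0.489337, 0.613601, 1.7822)  len=0.6810
  (v4,v5,v2) [--+] → (-0.707082, 0.340526, 1.7822)–(-0.174623, 0.765159, 1.7822)  len=0.6810
  (v5,v6,v2) [--+] → (-0.707082, -0.340526, 1.7822)–(-0.707082, 0.340526, 1.7822)  len=0.6811
  (v6,v7,v2) [--+] → (-0.174623, -0.765159, 1.7822)–(-0.707082, -0.340526, 1.7822)  len=0.6810
  (v7,v8,v2) [--+] → (0.489337, -0.613601, 1.7822)–(-0.174623, -0.765159, 1.7822)  len=0.6810
  (v8,v1,v2) [--+] → (0.784823, 0, 1.7822)–(0.489337, -0.613601, 1.7822)  len=0.6810

Chained into 1 loop(s):
  loop 1: 7 segments, perimeter = 4.7673
Total perimeter = 4.767

loops=1 perimeter=4.767


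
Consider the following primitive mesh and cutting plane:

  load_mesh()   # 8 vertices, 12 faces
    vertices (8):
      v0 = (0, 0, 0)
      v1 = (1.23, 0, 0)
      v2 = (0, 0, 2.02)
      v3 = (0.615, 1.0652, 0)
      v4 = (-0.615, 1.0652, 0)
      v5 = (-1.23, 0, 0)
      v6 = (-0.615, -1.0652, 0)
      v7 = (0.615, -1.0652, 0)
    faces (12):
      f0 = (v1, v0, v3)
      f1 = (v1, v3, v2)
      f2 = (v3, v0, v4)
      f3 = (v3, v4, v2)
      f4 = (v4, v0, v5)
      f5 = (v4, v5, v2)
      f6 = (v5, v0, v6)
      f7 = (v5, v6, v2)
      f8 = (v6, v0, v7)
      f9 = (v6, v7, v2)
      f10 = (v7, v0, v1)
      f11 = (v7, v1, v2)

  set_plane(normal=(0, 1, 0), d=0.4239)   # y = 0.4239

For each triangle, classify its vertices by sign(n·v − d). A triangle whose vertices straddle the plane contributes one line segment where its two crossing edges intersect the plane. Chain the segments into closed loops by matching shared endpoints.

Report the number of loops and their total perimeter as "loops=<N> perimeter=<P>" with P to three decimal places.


Straddling triangles (6 of 12):
  (v1,v0,v3) [--+] → (0.244741, 0.4239, 0)–(0.985259, 0.4239, 0)  len=0.7405
  (v1,v3,v2) [-+-] → (0.985259, 0.4239, 0)–(0.244741, 0.4239, 1.21613)  len=1.4238
  (v3,v0,v4) [+-+] → (0.244741, 0.4239, 0)–(-0.244741, 0.4239, 0)  len=0.4895
  (v3,v4,v2) [++-] → (-0.244741, 0.4239, 1.21613)–(0.244741, 0.4239, 1.21613)  len=0.4895
  (v4,v0,v5) [+--] → (-0.244741, 0.4239, 0)–(-0.985259, 0.4239, 0)  len=0.7405
  (v4,v5,v2) [+--] → (-0.985259, 0.4239, 0)–(-0.244741, 0.4239, 1.21613)  len=1.4238

Chained into 1 loop(s):
  loop 1: 6 segments, perimeter = 5.3077
Total perimeter = 5.308

loops=1 perimeter=5.308


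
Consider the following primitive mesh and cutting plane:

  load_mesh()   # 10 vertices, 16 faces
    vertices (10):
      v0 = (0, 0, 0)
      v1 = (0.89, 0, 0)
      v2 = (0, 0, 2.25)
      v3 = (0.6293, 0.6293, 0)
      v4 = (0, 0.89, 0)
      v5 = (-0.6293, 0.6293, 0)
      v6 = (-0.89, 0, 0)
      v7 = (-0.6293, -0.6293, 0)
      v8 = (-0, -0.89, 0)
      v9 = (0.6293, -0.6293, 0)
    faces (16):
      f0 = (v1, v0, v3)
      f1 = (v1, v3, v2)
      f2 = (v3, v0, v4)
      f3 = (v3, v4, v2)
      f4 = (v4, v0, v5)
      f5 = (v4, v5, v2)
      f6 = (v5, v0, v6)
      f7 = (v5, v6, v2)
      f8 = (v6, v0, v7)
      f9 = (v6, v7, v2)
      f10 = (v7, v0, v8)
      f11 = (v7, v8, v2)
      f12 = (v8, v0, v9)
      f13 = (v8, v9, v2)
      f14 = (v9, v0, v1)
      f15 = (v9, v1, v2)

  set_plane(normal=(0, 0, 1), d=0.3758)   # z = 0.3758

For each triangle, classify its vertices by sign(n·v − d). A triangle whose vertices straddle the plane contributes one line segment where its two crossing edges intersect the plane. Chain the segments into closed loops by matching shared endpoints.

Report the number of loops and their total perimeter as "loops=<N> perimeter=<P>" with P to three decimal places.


loops=1 perimeter=4.539

Straddling triangles (8 of 16):
  (v1,v3,v2) [--+] → (0.524193, 0.524193, 0.3758)–(0.74135, 0, 0.3758)  len=0.5674
  (v3,v4,v2) [--+] → (0, 0.74135, 0.3758)–(0.524193, 0.524193, 0.3758)  len=0.5674
  (v4,v5,v2) [--+] → (-0.524193, 0.524193, 0.3758)–(0, 0.74135, 0.3758)  len=0.5674
  (v5,v6,v2) [--+] → (-0.74135, 0, 0.3758)–(-0.524193, 0.524193, 0.3758)  len=0.5674
  (v6,v7,v2) [--+] → (-0.524193, -0.524193, 0.3758)–(-0.74135, 0, 0.3758)  len=0.5674
  (v7,v8,v2) [--+] → (0, -0.74135, 0.3758)–(-0.524193, -0.524193, 0.3758)  len=0.5674
  (v8,v9,v2) [--+] → (0.524193, -0.524193, 0.3758)–(0, -0.74135, 0.3758)  len=0.5674
  (v9,v1,v2) [--+] → (0.74135, 0, 0.3758)–(0.524193, -0.524193, 0.3758)  len=0.5674

Chained into 1 loop(s):
  loop 1: 8 segments, perimeter = 4.5391
Total perimeter = 4.539


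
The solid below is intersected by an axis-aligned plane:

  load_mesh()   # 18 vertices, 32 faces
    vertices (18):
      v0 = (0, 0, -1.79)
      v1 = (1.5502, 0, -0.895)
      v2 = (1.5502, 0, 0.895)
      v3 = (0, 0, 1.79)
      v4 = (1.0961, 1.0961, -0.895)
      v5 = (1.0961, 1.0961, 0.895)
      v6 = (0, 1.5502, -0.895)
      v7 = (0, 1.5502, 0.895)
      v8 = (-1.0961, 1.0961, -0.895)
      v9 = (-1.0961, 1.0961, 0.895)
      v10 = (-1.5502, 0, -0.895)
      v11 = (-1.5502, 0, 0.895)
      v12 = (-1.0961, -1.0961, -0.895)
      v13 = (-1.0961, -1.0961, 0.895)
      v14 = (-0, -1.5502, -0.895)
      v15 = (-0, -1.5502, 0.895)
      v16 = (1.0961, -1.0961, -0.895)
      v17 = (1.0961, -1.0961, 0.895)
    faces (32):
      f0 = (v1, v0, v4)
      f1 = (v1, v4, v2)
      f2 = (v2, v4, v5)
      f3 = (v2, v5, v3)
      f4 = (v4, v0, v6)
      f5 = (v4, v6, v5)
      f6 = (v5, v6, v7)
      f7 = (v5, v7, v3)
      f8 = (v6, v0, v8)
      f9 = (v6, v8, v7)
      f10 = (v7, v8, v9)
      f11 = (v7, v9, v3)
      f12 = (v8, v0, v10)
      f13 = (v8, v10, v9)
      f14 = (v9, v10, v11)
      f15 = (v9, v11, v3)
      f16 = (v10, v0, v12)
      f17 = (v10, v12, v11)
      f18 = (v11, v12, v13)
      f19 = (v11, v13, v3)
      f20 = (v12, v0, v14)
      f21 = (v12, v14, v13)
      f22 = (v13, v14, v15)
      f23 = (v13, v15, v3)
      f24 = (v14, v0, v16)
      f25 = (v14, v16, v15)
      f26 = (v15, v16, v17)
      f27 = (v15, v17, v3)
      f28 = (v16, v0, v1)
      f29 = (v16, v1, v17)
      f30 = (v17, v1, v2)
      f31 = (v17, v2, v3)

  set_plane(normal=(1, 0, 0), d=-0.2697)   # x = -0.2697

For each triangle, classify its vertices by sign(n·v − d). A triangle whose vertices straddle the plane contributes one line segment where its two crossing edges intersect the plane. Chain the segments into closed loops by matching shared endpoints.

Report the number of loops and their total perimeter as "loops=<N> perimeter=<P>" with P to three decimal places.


loops=1 perimeter=10.088

Straddling triangles (12 of 32):
  (v6,v0,v8) [++-] → (-0.2697, 0.2697, -1.56978)–(-0.2697, 1.43847, -0.895)  len=1.3496
  (v6,v8,v7) [+-+] → (-0.2697, 1.43847, -0.895)–(-0.2697, 1.43847, 0.454563)  len=1.3496
  (v7,v8,v9) [+--] → (-0.2697, 1.43847, 0.454563)–(-0.2697, 1.43847, 0.895)  len=0.4404
  (v7,v9,v3) [+-+] → (-0.2697, 1.43847, 0.895)–(-0.2697, 0.2697, 1.56978)  len=1.3496
  (v8,v0,v10) [-+-] → (-0.2697, 0.2697, -1.56978)–(-0.2697, 0, -1.63429)  len=0.2773
  (v9,v11,v3) [--+] → (-0.2697, 0, 1.63429)–(-0.2697, 0.2697, 1.56978)  len=0.2773
  (v10,v0,v12) [-+-] → (-0.2697, 0, -1.63429)–(-0.2697, -0.2697, -1.56978)  len=0.2773
  (v11,v13,v3) [--+] → (-0.2697, -0.2697, 1.56978)–(-0.2697, 0, 1.63429)  len=0.2773
  (v12,v0,v14) [-++] → (-0.2697, -0.2697, -1.56978)–(-0.2697, -1.43847, -0.895)  len=1.3496
  (v12,v14,v13) [-+-] → (-0.2697, -1.43847, -0.895)–(-0.2697, -1.43847, -0.454563)  len=0.4404
  (v13,v14,v15) [-++] → (-0.2697, -1.43847, -0.454563)–(-0.2697, -1.43847, 0.895)  len=1.3496
  (v13,v15,v3) [-++] → (-0.2697, -1.43847, 0.895)–(-0.2697, -0.2697, 1.56978)  len=1.3496

Chained into 1 loop(s):
  loop 1: 12 segments, perimeter = 10.0875
Total perimeter = 10.088


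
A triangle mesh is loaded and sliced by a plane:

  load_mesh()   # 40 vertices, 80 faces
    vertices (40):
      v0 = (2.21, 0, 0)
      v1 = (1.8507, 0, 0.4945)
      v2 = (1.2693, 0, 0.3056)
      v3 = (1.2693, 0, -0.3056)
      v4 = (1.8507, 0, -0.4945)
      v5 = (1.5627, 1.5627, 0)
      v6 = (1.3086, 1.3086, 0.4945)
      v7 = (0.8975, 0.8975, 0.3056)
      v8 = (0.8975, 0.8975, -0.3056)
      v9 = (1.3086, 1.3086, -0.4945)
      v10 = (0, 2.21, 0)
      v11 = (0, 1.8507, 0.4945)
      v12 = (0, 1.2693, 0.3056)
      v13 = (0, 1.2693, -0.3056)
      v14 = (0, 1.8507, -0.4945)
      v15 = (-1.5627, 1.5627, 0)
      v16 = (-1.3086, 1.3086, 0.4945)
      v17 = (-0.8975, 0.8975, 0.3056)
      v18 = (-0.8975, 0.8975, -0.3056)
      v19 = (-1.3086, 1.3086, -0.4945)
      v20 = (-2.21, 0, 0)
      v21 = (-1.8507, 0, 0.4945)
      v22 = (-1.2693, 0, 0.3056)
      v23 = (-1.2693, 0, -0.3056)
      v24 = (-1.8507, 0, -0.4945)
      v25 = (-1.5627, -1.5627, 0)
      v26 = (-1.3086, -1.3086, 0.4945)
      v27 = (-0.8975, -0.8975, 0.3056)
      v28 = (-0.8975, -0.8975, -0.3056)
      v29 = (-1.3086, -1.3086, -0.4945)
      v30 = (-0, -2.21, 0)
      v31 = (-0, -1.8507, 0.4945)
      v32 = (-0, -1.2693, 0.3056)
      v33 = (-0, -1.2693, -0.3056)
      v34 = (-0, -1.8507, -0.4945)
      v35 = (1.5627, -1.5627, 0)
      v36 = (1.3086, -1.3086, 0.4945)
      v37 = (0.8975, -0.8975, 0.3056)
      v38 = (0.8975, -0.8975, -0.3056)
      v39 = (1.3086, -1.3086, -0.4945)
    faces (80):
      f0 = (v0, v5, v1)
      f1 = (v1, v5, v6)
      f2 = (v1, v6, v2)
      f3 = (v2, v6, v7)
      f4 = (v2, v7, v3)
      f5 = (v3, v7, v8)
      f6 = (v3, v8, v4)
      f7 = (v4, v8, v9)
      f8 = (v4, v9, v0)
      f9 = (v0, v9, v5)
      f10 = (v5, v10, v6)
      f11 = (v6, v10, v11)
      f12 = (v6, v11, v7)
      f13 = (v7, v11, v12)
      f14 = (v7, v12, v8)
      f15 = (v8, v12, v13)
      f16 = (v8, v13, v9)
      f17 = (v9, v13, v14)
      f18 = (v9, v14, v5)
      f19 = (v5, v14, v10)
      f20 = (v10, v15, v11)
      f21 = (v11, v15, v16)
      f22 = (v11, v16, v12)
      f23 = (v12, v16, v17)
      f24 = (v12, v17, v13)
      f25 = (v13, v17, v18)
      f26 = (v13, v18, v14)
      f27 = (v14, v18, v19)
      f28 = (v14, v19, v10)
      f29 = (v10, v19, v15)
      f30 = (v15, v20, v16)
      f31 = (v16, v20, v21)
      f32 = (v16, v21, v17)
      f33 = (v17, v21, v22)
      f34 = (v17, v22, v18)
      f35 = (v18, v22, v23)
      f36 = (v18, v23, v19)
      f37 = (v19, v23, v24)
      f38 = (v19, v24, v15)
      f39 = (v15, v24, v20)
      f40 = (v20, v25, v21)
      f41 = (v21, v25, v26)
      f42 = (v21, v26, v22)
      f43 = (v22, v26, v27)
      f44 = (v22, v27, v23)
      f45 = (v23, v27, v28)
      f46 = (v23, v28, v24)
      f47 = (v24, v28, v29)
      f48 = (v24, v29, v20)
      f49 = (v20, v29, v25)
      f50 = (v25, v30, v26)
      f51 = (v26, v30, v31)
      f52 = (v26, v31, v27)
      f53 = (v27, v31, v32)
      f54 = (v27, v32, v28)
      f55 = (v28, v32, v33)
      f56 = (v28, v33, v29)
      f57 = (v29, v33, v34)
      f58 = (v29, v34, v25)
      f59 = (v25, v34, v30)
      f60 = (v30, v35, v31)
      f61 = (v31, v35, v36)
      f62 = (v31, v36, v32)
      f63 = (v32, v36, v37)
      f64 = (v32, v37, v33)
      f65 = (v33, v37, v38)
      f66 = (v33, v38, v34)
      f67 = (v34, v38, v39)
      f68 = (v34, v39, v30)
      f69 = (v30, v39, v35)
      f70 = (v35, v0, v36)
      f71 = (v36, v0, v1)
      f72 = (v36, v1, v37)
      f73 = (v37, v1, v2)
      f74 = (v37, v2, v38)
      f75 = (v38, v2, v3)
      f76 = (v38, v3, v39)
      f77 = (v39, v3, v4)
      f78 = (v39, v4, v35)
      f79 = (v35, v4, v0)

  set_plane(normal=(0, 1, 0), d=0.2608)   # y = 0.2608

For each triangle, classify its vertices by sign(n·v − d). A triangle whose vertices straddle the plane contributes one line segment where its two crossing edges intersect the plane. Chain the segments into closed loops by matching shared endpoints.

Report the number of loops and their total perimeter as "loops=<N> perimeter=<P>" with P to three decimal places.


Straddling triangles (20 of 80):
  (v0,v5,v1) [-+-] → (2.10197, 0.2608, 0)–(1.80264, 0.2608, 0.411973)  len=0.5092
  (v1,v5,v6) [-++] → (1.80264, 0.2608, 0.411973)–(1.74266, 0.2608, 0.4945)  len=0.1020
  (v1,v6,v2) [-+-] → (1.74266, 0.2608, 0.4945)–(1.27713, 0.2608, 0.343247)  len=0.4895
  (v2,v6,v7) [-++] → (1.27713, 0.2608, 0.343247)–(1.16126, 0.2608, 0.3056)  len=0.1218
  (v2,v7,v3) [-+-] → (1.16126, 0.2608, 0.3056)–(1.16126, 0.2608, -0.127994)  len=0.4336
  (v3,v7,v8) [-++] → (1.16126, 0.2608, -0.127994)–(1.16126, 0.2608, -0.3056)  len=0.1776
  (v3,v8,v4) [-+-] → (1.16126, 0.2608, -0.3056)–(1.57371, 0.2608, -0.439609)  len=0.4337
  (v4,v8,v9) [-++] → (1.57371, 0.2608, -0.439609)–(1.74266, 0.2608, -0.4945)  len=0.1776
  (v4,v9,v0) [-+-] → (1.74266, 0.2608, -0.4945)–(2.03035, 0.2608, -0.0985523)  len=0.4894
  (v0,v9,v5) [-++] → (2.03035, 0.2608, -0.0985523)–(2.10197, 0.2608, 0)  len=0.1218
  (v15,v20,v16) [+-+] → (-2.10197, 0.2608, 0)–(-2.03035, 0.2608, 0.0985523)  len=0.1218
  (v16,v20,v21) [+--] → (-2.03035, 0.2608, 0.0985523)–(-1.74266, 0.2608, 0.4945)  len=0.4894
  (v16,v21,v17) [+-+] → (-1.74266, 0.2608, 0.4945)–(-1.57371, 0.2608, 0.439609)  len=0.1776
  (v17,v21,v22) [+--] → (-1.57371, 0.2608, 0.439609)–(-1.16126, 0.2608, 0.3056)  len=0.4337
  (v17,v22,v18) [+-+] → (-1.16126, 0.2608, 0.3056)–(-1.16126, 0.2608, 0.127994)  len=0.1776
  (v18,v22,v23) [+--] → (-1.16126, 0.2608, 0.127994)–(-1.16126, 0.2608, -0.3056)  len=0.4336
  (v18,v23,v19) [+-+] → (-1.16126, 0.2608, -0.3056)–(-1.27713, 0.2608, -0.343247)  len=0.1218
  (v19,v23,v24) [+--] → (-1.27713, 0.2608, -0.343247)–(-1.74266, 0.2608, -0.4945)  len=0.4895
  (v19,v24,v15) [+-+] → (-1.74266, 0.2608, -0.4945)–(-1.80264, 0.2608, -0.411973)  len=0.1020
  (v15,v24,v20) [+--] → (-1.80264, 0.2608, -0.411973)–(-2.10197, 0.2608, 0)  len=0.5092

Chained into 2 loop(s):
  loop 1: 10 segments, perimeter = 3.0563
  loop 2: 10 segments, perimeter = 3.0563
Total perimeter = 6.113

loops=2 perimeter=6.113


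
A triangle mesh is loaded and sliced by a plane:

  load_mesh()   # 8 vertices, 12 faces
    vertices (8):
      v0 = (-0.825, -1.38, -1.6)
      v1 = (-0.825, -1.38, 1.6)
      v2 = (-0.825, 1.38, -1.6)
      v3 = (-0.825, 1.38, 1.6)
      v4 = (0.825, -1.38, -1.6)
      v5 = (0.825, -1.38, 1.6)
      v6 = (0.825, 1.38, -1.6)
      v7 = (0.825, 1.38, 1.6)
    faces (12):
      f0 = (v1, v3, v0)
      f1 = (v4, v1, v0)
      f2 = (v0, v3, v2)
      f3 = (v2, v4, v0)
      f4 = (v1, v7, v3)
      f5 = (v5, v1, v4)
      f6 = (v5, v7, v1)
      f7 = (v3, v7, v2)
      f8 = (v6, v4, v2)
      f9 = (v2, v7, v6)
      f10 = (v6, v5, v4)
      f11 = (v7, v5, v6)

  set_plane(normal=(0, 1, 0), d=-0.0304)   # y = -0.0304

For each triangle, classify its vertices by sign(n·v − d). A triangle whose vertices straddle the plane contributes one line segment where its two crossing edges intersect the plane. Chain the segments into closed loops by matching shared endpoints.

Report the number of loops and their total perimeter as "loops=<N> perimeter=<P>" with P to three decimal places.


loops=1 perimeter=9.700

Straddling triangles (8 of 12):
  (v1,v3,v0) [-+-] → (-0.825, -0.0304, 1.6)–(-0.825, -0.0304, -0.0352464)  len=1.6352
  (v0,v3,v2) [-++] → (-0.825, -0.0304, -0.0352464)–(-0.825, -0.0304, -1.6)  len=1.5648
  (v2,v4,v0) [+--] → (0.0181739, -0.0304, -1.6)–(-0.825, -0.0304, -1.6)  len=0.8432
  (v1,v7,v3) [-++] → (-0.0181739, -0.0304, 1.6)–(-0.825, -0.0304, 1.6)  len=0.8068
  (v5,v7,v1) [-+-] → (0.825, -0.0304, 1.6)–(-0.0181739, -0.0304, 1.6)  len=0.8432
  (v6,v4,v2) [+-+] → (0.825, -0.0304, -1.6)–(0.0181739, -0.0304, -1.6)  len=0.8068
  (v6,v5,v4) [+--] → (0.825, -0.0304, 0.0352464)–(0.825, -0.0304, -1.6)  len=1.6352
  (v7,v5,v6) [+-+] → (0.825, -0.0304, 1.6)–(0.825, -0.0304, 0.0352464)  len=1.5648

Chained into 1 loop(s):
  loop 1: 8 segments, perimeter = 9.7000
Total perimeter = 9.700


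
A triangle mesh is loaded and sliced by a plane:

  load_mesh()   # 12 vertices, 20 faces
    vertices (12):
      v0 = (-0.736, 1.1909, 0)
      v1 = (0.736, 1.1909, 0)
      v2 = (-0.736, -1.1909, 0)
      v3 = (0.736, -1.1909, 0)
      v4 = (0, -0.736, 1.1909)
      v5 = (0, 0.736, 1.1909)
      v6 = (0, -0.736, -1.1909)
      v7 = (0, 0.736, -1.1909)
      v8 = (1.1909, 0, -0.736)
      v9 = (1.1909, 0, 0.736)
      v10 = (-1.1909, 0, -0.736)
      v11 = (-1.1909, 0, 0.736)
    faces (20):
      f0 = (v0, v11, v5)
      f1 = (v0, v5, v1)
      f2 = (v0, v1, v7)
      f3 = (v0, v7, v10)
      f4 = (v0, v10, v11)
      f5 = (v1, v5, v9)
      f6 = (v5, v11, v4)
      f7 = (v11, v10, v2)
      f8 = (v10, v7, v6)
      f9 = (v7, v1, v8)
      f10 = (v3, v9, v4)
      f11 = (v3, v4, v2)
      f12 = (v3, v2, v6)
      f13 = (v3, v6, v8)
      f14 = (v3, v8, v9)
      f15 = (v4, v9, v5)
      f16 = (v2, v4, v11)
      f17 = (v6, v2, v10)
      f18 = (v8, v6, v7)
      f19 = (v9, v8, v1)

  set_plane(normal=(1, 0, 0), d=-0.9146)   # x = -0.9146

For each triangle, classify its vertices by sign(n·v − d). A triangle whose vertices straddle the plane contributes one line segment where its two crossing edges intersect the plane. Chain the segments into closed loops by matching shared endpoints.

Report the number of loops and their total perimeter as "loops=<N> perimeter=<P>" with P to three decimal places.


Straddling triangles (8 of 20):
  (v0,v11,v5) [+-+] → (-0.9146, 0.723336, 0.288964)–(-0.9146, 0.170759, 0.841541)  len=0.7815
  (v0,v7,v10) [++-] → (-0.9146, 0.170759, -0.841541)–(-0.9146, 0.723336, -0.288964)  len=0.7815
  (v0,v10,v11) [+--] → (-0.9146, 0.723336, -0.288964)–(-0.9146, 0.723336, 0.288964)  len=0.5779
  (v5,v11,v4) [+-+] → (-0.9146, 0.170759, 0.841541)–(-0.9146, -0.170759, 0.841541)  len=0.3415
  (v11,v10,v2) [--+] → (-0.9146, -0.723336, -0.288964)–(-0.9146, -0.723336, 0.288964)  len=0.5779
  (v10,v7,v6) [-++] → (-0.9146, 0.170759, -0.841541)–(-0.9146, -0.170759, -0.841541)  len=0.3415
  (v2,v4,v11) [++-] → (-0.9146, -0.170759, 0.841541)–(-0.9146, -0.723336, 0.288964)  len=0.7815
  (v6,v2,v10) [++-] → (-0.9146, -0.723336, -0.288964)–(-0.9146, -0.170759, -0.841541)  len=0.7815

Chained into 1 loop(s):
  loop 1: 8 segments, perimeter = 4.9647
Total perimeter = 4.965

loops=1 perimeter=4.965


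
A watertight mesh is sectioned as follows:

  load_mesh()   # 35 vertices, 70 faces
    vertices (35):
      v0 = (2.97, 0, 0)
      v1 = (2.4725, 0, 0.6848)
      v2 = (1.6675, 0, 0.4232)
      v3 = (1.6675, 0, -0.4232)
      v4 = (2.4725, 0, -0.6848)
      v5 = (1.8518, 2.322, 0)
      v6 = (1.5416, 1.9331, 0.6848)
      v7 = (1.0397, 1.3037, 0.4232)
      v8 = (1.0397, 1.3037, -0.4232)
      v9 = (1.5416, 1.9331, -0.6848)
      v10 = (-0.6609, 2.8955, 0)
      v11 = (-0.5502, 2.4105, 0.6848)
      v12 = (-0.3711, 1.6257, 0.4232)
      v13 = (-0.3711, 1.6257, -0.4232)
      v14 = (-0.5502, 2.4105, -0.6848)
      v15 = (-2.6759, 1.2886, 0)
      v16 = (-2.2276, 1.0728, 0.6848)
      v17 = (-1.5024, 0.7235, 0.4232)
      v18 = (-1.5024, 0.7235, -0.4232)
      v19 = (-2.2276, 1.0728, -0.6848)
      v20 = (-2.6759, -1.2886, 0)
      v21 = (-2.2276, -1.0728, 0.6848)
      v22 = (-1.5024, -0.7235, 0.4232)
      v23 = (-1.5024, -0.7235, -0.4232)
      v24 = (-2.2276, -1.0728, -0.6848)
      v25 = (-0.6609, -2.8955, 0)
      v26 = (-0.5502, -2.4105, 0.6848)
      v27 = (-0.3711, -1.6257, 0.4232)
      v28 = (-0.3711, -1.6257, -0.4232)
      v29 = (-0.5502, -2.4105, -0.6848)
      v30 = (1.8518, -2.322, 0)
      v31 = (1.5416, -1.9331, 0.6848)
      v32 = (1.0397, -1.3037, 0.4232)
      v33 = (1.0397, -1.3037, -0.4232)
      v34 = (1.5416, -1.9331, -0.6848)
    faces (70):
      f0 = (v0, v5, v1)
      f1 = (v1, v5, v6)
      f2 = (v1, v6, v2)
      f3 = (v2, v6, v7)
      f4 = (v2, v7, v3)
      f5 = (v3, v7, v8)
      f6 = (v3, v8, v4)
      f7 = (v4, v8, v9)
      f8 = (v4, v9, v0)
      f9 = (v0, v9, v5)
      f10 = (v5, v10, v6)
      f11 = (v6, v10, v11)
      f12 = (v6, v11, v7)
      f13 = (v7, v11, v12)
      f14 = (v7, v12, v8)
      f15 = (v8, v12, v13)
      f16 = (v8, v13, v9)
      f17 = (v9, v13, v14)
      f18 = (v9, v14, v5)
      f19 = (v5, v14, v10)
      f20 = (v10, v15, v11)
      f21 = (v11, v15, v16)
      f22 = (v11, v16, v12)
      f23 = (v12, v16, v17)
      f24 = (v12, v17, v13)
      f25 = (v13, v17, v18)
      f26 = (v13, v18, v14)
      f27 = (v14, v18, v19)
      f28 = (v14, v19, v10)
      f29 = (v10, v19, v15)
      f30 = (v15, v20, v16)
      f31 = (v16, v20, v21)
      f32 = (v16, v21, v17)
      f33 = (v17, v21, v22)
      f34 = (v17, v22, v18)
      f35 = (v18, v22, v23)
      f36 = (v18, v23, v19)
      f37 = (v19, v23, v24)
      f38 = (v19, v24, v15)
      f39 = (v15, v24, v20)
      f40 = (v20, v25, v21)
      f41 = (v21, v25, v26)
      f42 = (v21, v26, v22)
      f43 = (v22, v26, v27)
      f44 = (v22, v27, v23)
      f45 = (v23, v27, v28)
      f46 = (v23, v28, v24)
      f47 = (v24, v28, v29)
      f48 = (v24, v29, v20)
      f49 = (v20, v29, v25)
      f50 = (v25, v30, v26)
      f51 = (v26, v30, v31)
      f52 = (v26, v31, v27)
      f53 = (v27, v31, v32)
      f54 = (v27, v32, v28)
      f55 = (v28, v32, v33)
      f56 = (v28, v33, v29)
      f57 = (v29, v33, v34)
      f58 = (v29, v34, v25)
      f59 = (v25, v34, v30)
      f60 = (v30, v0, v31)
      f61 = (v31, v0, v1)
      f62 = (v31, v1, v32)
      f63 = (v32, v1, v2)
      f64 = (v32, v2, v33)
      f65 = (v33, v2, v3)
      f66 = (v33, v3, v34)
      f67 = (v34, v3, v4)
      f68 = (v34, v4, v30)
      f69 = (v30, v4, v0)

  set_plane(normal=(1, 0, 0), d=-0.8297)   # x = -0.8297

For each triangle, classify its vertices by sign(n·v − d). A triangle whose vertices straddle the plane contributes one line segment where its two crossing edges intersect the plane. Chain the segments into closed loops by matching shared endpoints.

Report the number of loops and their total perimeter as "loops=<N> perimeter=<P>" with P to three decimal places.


loops=2 perimeter=9.120

Straddling triangles (20 of 70):
  (v10,v15,v11) [+-+] → (-0.8297, 2.76089, 0)–(-0.8297, 2.26299, 0.594758)  len=0.7757
  (v11,v15,v16) [+--] → (-0.8297, 2.26299, 0.594758)–(-0.8297, 2.1876, 0.6848)  len=0.1174
  (v11,v16,v12) [+-+] → (-0.8297, 2.1876, 0.6848)–(-0.8297, 1.48912, 0.487821)  len=0.7257
  (v12,v16,v17) [+--] → (-0.8297, 1.48912, 0.487821)–(-0.8297, 1.25997, 0.4232)  len=0.2381
  (v12,v17,v13) [+-+] → (-0.8297, 1.25997, 0.4232)–(-0.8297, 1.25997, -0.0800912)  len=0.5033
  (v13,v17,v18) [+--] → (-0.8297, 1.25997, -0.0800912)–(-0.8297, 1.25997, -0.4232)  len=0.3431
  (v13,v18,v14) [+-+] → (-0.8297, 1.25997, -0.4232)–(-0.8297, 1.91531, -0.608012)  len=0.6809
  (v14,v18,v19) [+--] → (-0.8297, 1.91531, -0.608012)–(-0.8297, 2.1876, -0.6848)  len=0.2829
  (v14,v19,v10) [+-+] → (-0.8297, 2.1876, -0.6848)–(-0.8297, 2.69912, -0.073782)  len=0.7969
  (v10,v19,v15) [+--] → (-0.8297, 2.69912, -0.073782)–(-0.8297, 2.76089, 0)  len=0.0962
  (v20,v25,v21) [-+-] → (-0.8297, -2.76089, 0)–(-0.8297, -2.69912, 0.073782)  len=0.0962
  (v21,v25,v26) [-++] → (-0.8297, -2.69912, 0.073782)–(-0.8297, -2.1876, 0.6848)  len=0.7969
  (v21,v26,v22) [-+-] → (-0.8297, -2.1876, 0.6848)–(-0.8297, -1.91531, 0.608012)  len=0.2829
  (v22,v26,v27) [-++] → (-0.8297, -1.91531, 0.608012)–(-0.8297, -1.25997, 0.4232)  len=0.6809
  (v22,v27,v23) [-+-] → (-0.8297, -1.25997, 0.4232)–(-0.8297, -1.25997, 0.0800912)  len=0.3431
  (v23,v27,v28) [-++] → (-0.8297, -1.25997, 0.0800912)–(-0.8297, -1.25997, -0.4232)  len=0.5033
  (v23,v28,v24) [-+-] → (-0.8297, -1.25997, -0.4232)–(-0.8297, -1.48912, -0.487821)  len=0.2381
  (v24,v28,v29) [-++] → (-0.8297, -1.48912, -0.487821)–(-0.8297, -2.1876, -0.6848)  len=0.7257
  (v24,v29,v20) [-+-] → (-0.8297, -2.1876, -0.6848)–(-0.8297, -2.26299, -0.594758)  len=0.1174
  (v20,v29,v25) [-++] → (-0.8297, -2.26299, -0.594758)–(-0.8297, -2.76089, 0)  len=0.7757

Chained into 2 loop(s):
  loop 1: 10 segments, perimeter = 4.5602
  loop 2: 10 segments, perimeter = 4.5602
Total perimeter = 9.120


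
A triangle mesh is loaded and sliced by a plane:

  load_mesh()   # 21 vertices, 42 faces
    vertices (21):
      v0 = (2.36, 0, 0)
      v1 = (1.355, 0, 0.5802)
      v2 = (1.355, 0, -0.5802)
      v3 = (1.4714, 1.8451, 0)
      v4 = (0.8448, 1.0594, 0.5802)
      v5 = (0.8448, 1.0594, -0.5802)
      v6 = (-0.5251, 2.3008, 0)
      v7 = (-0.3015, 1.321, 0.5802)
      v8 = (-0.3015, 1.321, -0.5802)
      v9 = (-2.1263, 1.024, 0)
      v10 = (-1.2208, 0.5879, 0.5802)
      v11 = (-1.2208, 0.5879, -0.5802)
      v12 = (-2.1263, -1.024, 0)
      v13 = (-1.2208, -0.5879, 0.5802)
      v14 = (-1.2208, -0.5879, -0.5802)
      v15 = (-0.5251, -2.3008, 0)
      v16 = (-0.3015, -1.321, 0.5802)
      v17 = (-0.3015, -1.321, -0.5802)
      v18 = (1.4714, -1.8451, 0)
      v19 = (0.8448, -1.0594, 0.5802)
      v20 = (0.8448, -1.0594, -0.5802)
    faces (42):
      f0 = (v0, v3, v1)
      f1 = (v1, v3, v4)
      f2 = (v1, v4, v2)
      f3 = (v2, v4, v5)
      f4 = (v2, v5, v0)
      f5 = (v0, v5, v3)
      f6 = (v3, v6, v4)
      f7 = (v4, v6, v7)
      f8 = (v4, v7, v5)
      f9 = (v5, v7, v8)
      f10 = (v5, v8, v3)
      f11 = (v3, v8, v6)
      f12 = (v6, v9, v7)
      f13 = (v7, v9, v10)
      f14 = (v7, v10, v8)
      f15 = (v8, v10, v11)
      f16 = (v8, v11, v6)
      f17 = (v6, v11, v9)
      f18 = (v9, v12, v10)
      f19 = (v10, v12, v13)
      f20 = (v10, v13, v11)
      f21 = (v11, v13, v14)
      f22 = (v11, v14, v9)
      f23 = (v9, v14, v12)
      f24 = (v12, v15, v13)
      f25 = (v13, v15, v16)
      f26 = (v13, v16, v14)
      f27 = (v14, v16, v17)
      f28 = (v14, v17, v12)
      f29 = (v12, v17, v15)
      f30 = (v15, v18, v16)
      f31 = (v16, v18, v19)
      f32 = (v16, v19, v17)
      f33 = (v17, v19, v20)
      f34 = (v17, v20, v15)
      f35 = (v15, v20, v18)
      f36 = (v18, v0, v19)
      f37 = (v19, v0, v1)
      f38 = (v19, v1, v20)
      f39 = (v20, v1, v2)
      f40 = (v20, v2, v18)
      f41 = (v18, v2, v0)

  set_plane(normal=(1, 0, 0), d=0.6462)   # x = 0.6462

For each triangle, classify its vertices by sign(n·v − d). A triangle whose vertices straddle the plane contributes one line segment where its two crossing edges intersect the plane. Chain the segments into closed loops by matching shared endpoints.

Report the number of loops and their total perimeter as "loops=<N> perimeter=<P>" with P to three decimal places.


loops=2 perimeter=6.701

Straddling triangles (12 of 42):
  (v3,v6,v4) [+-+] → (0.6462, 2.03345, 0)–(0.6462, 1.23937, 0.496086)  len=0.9363
  (v4,v6,v7) [+--] → (0.6462, 1.23937, 0.496086)–(0.6462, 1.10472, 0.5802)  len=0.1588
  (v4,v7,v5) [+-+] → (0.6462, 1.10472, 0.5802)–(0.6462, 1.10472, -0.379157)  len=0.9594
  (v5,v7,v8) [+--] → (0.6462, 1.10472, -0.379157)–(0.6462, 1.10472, -0.5802)  len=0.2010
  (v5,v8,v3) [+-+] → (0.6462, 1.10472, -0.5802)–(0.6462, 1.60116, -0.270055)  len=0.5854
  (v3,v8,v6) [+--] → (0.6462, 1.60116, -0.270055)–(0.6462, 2.03345, 0)  len=0.5097
  (v15,v18,v16) [-+-] → (0.6462, -2.03345, 0)–(0.6462, -1.60116, 0.270055)  len=0.5097
  (v16,v18,v19) [-++] → (0.6462, -1.60116, 0.270055)–(0.6462, -1.10472, 0.5802)  len=0.5854
  (v16,v19,v17) [-+-] → (0.6462, -1.10472, 0.5802)–(0.6462, -1.10472, 0.379157)  len=0.2010
  (v17,v19,v20) [-++] → (0.6462, -1.10472, 0.379157)–(0.6462, -1.10472, -0.5802)  len=0.9594
  (v17,v20,v15) [-+-] → (0.6462, -1.10472, -0.5802)–(0.6462, -1.23937, -0.496086)  len=0.1588
  (v15,v20,v18) [-++] → (0.6462, -1.23937, -0.496086)–(0.6462, -2.03345, 0)  len=0.9363

Chained into 2 loop(s):
  loop 1: 6 segments, perimeter = 3.3505
  loop 2: 6 segments, perimeter = 3.3505
Total perimeter = 6.701


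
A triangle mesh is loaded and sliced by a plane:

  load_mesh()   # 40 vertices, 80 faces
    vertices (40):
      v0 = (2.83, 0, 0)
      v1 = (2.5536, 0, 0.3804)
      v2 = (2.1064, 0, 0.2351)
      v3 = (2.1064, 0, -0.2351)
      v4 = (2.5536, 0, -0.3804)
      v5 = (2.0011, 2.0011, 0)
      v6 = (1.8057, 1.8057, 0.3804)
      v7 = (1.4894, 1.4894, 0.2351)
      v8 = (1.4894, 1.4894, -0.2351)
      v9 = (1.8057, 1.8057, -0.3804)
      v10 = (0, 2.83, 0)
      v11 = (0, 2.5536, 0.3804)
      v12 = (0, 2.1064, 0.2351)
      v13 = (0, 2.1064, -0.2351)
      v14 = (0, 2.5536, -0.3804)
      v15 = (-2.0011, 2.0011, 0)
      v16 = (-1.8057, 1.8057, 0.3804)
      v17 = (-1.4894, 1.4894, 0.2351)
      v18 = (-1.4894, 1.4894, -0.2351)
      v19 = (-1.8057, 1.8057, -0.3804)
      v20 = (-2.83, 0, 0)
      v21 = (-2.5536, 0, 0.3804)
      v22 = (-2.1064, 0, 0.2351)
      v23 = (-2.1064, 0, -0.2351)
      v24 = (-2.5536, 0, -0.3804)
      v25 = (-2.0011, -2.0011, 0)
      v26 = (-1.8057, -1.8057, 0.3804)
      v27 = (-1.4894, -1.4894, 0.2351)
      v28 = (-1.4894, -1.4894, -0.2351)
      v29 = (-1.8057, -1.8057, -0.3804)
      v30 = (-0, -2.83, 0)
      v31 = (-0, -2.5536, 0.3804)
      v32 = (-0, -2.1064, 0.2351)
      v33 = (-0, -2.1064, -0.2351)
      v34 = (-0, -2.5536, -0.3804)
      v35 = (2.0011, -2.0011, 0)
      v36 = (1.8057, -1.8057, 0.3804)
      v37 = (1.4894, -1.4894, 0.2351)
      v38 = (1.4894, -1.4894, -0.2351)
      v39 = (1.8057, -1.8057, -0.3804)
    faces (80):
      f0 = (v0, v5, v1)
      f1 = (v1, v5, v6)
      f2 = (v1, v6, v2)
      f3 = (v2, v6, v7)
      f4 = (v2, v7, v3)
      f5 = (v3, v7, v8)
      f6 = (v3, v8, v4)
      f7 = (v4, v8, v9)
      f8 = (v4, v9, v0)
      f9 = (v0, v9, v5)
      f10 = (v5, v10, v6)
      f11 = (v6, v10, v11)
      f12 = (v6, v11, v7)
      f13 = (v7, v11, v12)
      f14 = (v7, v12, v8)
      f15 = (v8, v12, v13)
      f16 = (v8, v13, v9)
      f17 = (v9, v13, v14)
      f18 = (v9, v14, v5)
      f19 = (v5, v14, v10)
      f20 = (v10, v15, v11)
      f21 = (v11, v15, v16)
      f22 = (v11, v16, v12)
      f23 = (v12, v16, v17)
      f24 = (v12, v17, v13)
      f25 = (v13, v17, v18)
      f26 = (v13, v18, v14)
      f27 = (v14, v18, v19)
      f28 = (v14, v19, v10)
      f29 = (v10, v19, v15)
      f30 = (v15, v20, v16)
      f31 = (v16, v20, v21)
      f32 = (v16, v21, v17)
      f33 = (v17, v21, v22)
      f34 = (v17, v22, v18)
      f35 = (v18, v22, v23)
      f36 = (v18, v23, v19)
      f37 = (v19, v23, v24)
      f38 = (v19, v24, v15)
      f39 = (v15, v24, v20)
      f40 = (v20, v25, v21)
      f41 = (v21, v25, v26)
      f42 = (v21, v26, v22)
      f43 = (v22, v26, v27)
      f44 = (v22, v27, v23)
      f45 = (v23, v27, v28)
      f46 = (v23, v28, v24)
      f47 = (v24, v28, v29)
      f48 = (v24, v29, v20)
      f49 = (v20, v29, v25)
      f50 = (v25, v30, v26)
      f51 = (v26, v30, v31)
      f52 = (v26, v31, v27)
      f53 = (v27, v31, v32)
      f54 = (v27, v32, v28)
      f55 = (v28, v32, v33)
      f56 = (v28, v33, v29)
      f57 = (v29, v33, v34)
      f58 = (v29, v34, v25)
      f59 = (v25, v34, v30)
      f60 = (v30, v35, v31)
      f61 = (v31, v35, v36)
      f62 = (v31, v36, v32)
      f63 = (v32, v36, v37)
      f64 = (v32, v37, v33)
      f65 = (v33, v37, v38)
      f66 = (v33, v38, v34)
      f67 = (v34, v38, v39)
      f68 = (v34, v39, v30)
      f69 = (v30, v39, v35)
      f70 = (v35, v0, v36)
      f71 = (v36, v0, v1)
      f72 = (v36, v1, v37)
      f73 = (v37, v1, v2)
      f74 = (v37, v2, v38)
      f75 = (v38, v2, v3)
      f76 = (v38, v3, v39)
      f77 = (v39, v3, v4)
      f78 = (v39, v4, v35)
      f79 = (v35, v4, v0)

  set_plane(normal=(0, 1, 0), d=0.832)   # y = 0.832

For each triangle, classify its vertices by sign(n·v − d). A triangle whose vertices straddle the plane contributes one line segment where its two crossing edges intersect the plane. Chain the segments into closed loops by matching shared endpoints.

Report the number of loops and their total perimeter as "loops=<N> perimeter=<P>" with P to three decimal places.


loops=2 perimeter=4.702

Straddling triangles (20 of 80):
  (v0,v5,v1) [-+-] → (2.48537, 0.832, 0)–(2.32389, 0.832, 0.222241)  len=0.2747
  (v1,v5,v6) [-++] → (2.32389, 0.832, 0.222241)–(2.209, 0.832, 0.3804)  len=0.1955
  (v1,v6,v2) [-+-] → (2.209, 0.832, 0.3804)–(1.96785, 0.832, 0.302049)  len=0.2536
  (v2,v6,v7) [-++] → (1.96785, 0.832, 0.302049)–(1.76174, 0.832, 0.2351)  len=0.2167
  (v2,v7,v3) [-+-] → (1.76174, 0.832, 0.2351)–(1.76174, 0.832, 0.0275604)  len=0.2075
  (v3,v7,v8) [-++] → (1.76174, 0.832, 0.0275604)–(1.76174, 0.832, -0.2351)  len=0.2627
  (v3,v8,v4) [-+-] → (1.76174, 0.832, -0.2351)–(1.95912, 0.832, -0.299233)  len=0.2075
  (v4,v8,v9) [-++] → (1.95912, 0.832, -0.299233)–(2.209, 0.832, -0.3804)  len=0.2627
  (v4,v9,v0) [-+-] → (2.209, 0.832, -0.3804)–(2.35804, 0.832, -0.175274)  len=0.2536
  (v0,v9,v5) [-++] → (2.35804, 0.832, -0.175274)–(2.48537, 0.832, 0)  len=0.2166
  (v15,v20,v16) [+-+] → (-2.48537, 0.832, 0)–(-2.35804, 0.832, 0.175274)  len=0.2166
  (v16,v20,v21) [+--] → (-2.35804, 0.832, 0.175274)–(-2.209, 0.832, 0.3804)  len=0.2536
  (v16,v21,v17) [+-+] → (-2.209, 0.832, 0.3804)–(-1.95912, 0.832, 0.299233)  len=0.2627
  (v17,v21,v22) [+--] → (-1.95912, 0.832, 0.299233)–(-1.76174, 0.832, 0.2351)  len=0.2075
  (v17,v22,v18) [+-+] → (-1.76174, 0.832, 0.2351)–(-1.76174, 0.832, -0.0275604)  len=0.2627
  (v18,v22,v23) [+--] → (-1.76174, 0.832, -0.0275604)–(-1.76174, 0.832, -0.2351)  len=0.2075
  (v18,v23,v19) [+-+] → (-1.76174, 0.832, -0.2351)–(-1.96785, 0.832, -0.302049)  len=0.2167
  (v19,v23,v24) [+--] → (-1.96785, 0.832, -0.302049)–(-2.209, 0.832, -0.3804)  len=0.2536
  (v19,v24,v15) [+-+] → (-2.209, 0.832, -0.3804)–(-2.32389, 0.832, -0.222241)  len=0.1955
  (v15,v24,v20) [+--] → (-2.32389, 0.832, -0.222241)–(-2.48537, 0.832, 0)  len=0.2747

Chained into 2 loop(s):
  loop 1: 10 segments, perimeter = 2.3511
  loop 2: 10 segments, perimeter = 2.3511
Total perimeter = 4.702


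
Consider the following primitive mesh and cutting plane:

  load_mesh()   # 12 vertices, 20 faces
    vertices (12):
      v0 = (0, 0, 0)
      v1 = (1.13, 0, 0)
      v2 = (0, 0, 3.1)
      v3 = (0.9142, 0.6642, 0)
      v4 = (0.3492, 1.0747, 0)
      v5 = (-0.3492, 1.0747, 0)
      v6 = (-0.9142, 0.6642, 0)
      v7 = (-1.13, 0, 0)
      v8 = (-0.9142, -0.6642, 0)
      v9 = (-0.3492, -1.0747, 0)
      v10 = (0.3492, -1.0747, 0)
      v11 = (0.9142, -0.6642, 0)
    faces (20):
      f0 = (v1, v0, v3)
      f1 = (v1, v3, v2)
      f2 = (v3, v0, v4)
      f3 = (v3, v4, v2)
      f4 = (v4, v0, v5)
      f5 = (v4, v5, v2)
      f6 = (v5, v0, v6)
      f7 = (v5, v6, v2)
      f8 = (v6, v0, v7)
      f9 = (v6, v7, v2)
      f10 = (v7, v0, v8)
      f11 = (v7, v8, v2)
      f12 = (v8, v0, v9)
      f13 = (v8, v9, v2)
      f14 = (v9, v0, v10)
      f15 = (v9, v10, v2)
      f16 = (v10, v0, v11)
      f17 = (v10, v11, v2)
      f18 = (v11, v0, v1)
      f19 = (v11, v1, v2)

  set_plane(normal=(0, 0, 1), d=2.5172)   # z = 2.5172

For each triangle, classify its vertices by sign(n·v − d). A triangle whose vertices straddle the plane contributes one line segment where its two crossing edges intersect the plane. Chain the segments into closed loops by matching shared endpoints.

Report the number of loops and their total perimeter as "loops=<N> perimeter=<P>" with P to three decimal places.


Straddling triangles (10 of 20):
  (v1,v3,v2) [--+] → (0.17187, 0.12487, 2.5172)–(0.21244, 0, 2.5172)  len=0.1313
  (v3,v4,v2) [--+] → (0.0656496, 0.202044, 2.5172)–(0.17187, 0.12487, 2.5172)  len=0.1313
  (v4,v5,v2) [--+] → (-0.0656496, 0.202044, 2.5172)–(0.0656496, 0.202044, 2.5172)  len=0.1313
  (v5,v6,v2) [--+] → (-0.17187, 0.12487, 2.5172)–(-0.0656496, 0.202044, 2.5172)  len=0.1313
  (v6,v7,v2) [--+] → (-0.21244, 0, 2.5172)–(-0.17187, 0.12487, 2.5172)  len=0.1313
  (v7,v8,v2) [--+] → (-0.17187, -0.12487, 2.5172)–(-0.21244, 0, 2.5172)  len=0.1313
  (v8,v9,v2) [--+] → (-0.0656496, -0.202044, 2.5172)–(-0.17187, -0.12487, 2.5172)  len=0.1313
  (v9,v10,v2) [--+] → (0.0656496, -0.202044, 2.5172)–(-0.0656496, -0.202044, 2.5172)  len=0.1313
  (v10,v11,v2) [--+] → (0.17187, -0.12487, 2.5172)–(0.0656496, -0.202044, 2.5172)  len=0.1313
  (v11,v1,v2) [--+] → (0.21244, 0, 2.5172)–(0.17187, -0.12487, 2.5172)  len=0.1313

Chained into 1 loop(s):
  loop 1: 10 segments, perimeter = 1.3130
Total perimeter = 1.313

loops=1 perimeter=1.313


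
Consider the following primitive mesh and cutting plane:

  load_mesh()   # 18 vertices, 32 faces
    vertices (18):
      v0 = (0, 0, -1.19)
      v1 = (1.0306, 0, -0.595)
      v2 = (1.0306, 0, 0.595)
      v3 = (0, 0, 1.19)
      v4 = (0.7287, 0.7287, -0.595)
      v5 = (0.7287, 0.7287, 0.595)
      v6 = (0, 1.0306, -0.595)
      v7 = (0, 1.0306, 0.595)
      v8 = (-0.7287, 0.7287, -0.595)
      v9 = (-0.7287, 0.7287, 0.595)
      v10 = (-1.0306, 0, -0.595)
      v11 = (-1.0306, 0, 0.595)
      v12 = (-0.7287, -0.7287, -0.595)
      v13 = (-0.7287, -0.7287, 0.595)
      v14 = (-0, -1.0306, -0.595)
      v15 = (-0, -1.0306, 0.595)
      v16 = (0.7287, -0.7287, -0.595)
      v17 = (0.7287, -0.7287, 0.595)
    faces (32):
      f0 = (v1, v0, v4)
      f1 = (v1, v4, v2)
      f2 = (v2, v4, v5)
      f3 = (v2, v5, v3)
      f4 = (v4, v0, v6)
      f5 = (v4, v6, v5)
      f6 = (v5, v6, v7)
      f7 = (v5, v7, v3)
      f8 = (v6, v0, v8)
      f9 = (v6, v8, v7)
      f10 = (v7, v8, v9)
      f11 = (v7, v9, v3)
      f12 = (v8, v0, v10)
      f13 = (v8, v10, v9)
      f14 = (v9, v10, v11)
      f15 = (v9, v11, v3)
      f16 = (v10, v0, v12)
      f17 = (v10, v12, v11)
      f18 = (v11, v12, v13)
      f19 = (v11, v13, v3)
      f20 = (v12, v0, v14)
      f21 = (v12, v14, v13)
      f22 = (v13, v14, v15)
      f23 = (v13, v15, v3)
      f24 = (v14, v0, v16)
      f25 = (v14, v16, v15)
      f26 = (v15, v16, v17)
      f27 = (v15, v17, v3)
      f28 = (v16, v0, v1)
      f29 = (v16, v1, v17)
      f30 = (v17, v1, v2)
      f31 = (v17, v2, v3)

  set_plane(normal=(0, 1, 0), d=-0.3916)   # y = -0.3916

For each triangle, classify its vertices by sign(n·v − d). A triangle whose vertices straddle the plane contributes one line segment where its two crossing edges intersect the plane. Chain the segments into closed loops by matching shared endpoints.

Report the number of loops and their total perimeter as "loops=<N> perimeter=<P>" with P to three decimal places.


loops=1 perimeter=6.193

Straddling triangles (12 of 32):
  (v10,v0,v12) [++-] → (-0.3916, -0.3916, -0.87025)–(-0.86836, -0.3916, -0.595)  len=0.5505
  (v10,v12,v11) [+-+] → (-0.86836, -0.3916, -0.595)–(-0.86836, -0.3916, -0.0445005)  len=0.5505
  (v11,v12,v13) [+--] → (-0.86836, -0.3916, -0.0445005)–(-0.86836, -0.3916, 0.595)  len=0.6395
  (v11,v13,v3) [+-+] → (-0.86836, -0.3916, 0.595)–(-0.3916, -0.3916, 0.87025)  len=0.5505
  (v12,v0,v14) [-+-] → (-0.3916, -0.3916, -0.87025)–(0, -0.3916, -0.963916)  len=0.4026
  (v13,v15,v3) [--+] → (0, -0.3916, 0.963916)–(-0.3916, -0.3916, 0.87025)  len=0.4026
  (v14,v0,v16) [-+-] → (0, -0.3916, -0.963916)–(0.3916, -0.3916, -0.87025)  len=0.4026
  (v15,v17,v3) [--+] → (0.3916, -0.3916, 0.87025)–(0, -0.3916, 0.963916)  len=0.4026
  (v16,v0,v1) [-++] → (0.3916, -0.3916, -0.87025)–(0.86836, -0.3916, -0.595)  len=0.5505
  (v16,v1,v17) [-+-] → (0.86836, -0.3916, -0.595)–(0.86836, -0.3916, 0.0445005)  len=0.6395
  (v17,v1,v2) [-++] → (0.86836, -0.3916, 0.0445005)–(0.86836, -0.3916, 0.595)  len=0.5505
  (v17,v2,v3) [-++] → (0.86836, -0.3916, 0.595)–(0.3916, -0.3916, 0.87025)  len=0.5505

Chained into 1 loop(s):
  loop 1: 12 segments, perimeter = 6.1926
Total perimeter = 6.193
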